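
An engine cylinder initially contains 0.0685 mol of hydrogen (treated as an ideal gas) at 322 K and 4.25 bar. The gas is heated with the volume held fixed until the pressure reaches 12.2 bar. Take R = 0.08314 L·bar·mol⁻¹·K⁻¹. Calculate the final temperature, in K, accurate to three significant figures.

From PV = nRT: V₁ = nRT₁/P₁ = 0.4315 L.
V constant ⇒ P ∝ T: V₂ = V₁; T₂ = T₁·(P₂/P₁) = 924.3 K.

T₂ ≈ 924 K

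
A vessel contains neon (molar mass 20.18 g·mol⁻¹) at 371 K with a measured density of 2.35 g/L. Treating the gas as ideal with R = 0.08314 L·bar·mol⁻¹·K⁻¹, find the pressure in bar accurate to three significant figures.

ρ = PM/(RT) ⇒ P = ρRT/M = (2.35 × 0.08314 × 371.0) / 20.18

P ≈ 3.59 bar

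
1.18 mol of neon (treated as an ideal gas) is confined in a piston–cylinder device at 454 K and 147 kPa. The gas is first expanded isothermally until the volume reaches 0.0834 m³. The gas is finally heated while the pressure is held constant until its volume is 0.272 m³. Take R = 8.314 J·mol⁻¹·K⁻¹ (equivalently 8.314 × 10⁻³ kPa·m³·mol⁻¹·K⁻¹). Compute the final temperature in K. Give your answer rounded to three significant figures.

From PV = nRT: V₁ = nRT₁/P₁ = 0.03030 m³.
T constant ⇒ Boyle's law P V = const: T₂ = T₁; P₂ = P₁·(V₁/V₂) = 53.40 kPa.
P constant ⇒ V ∝ T: P₃ = P₂; T₃ = T₂·(V₃/V₂) = 1481 K.

T₃ ≈ 1.48e+03 K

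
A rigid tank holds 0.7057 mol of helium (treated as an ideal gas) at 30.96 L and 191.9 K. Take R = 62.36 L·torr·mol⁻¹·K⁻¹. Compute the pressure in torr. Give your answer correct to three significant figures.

PV = nRT ⇒ P = nRT/V = (0.7057 × 62.36 × 191.9) / 30.96

P ≈ 273 torr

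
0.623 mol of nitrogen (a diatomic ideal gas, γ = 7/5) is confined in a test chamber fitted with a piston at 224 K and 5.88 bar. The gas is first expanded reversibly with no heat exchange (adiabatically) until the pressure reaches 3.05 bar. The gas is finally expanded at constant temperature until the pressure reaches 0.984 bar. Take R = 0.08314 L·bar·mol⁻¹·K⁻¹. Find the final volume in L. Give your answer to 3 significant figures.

From PV = nRT: V₁ = nRT₁/P₁ = 1.973 L.
Reversible adiabatic, γ = 7/5: T₂ = T₁·(P₂/P₁)^((γ−1)/γ) = 185.7 K; V₂ = V₁·(P₁/P₂)^(1/γ) = 3.154 L.
Isothermal, so P V is constant: T₃ = T₂; V₃ = V₂·(P₂/P₃) = 9.775 L.

V₃ ≈ 9.77 L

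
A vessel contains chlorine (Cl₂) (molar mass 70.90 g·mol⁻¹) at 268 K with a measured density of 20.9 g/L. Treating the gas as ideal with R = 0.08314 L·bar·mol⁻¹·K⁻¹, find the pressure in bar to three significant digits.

ρ = PM/(RT) ⇒ P = ρRT/M = (20.9 × 0.08314 × 268.0) / 70.90

P ≈ 6.57 bar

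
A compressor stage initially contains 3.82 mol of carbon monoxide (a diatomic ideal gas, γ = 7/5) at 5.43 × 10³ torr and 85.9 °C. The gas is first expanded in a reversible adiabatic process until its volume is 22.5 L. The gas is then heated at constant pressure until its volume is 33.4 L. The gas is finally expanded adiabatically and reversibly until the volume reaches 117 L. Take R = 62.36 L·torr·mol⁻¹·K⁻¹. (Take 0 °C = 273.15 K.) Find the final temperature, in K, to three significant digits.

T₄ ≈ 280 K

Convert: T₁ = 359.0 K.
From PV = nRT: V₁ = nRT₁/P₁ = 15.75 L.
Adiabatic (γ = 7/5), T V^(γ−1) and P V^γ constant: T₂ = T₁·(V₁/V₂)^(γ−1) = 311.3 K; P₂ = P₁·(V₁/V₂)^γ = 3296 torr.
Isobaric, so V/T is constant: P₃ = P₂; T₃ = T₂·(V₃/V₂) = 462.1 K.
Adiabatic (γ = 7/5), T V^(γ−1) and P V^γ constant: T₄ = T₃·(V₃/V₄)^(γ−1) = 279.9 K; P₄ = P₃·(V₃/V₄)^γ = 569.9 torr.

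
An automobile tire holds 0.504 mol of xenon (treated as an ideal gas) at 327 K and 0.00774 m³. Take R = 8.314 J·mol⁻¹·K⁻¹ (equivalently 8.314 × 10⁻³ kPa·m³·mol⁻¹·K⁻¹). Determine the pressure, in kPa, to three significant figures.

P ≈ 177 kPa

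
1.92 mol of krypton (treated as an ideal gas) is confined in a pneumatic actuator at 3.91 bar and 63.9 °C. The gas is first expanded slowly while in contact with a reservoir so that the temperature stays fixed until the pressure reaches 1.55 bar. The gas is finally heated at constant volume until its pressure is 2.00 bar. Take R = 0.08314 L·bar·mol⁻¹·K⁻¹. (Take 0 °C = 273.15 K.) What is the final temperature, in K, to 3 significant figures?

Convert: T₁ = 337.0 K.
From PV = nRT: V₁ = nRT₁/P₁ = 13.76 L.
T constant ⇒ Boyle's law P V = const: T₂ = T₁; V₂ = V₁·(P₁/P₂) = 34.71 L.
V constant ⇒ P ∝ T: V₃ = V₂; T₃ = T₂·(P₃/P₂) = 434.9 K.

T₃ ≈ 435 K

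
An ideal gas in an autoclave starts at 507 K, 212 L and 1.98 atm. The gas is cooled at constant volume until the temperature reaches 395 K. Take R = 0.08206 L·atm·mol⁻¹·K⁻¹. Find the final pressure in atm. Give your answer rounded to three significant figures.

Isochoric, so P/T is constant: V₂ = V₁; P₂ = P₁·(T₂/T₁) = 1.543 atm.

P₂ ≈ 1.54 atm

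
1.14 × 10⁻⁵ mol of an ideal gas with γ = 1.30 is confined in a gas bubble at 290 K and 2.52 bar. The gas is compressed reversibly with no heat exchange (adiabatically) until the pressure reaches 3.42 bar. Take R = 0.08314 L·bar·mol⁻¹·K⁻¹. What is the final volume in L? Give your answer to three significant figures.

From PV = nRT: V₁ = nRT₁/P₁ = 0.0001091 L.
Reversible adiabatic, γ = 1.30: T₂ = T₁·(P₂/P₁)^((γ−1)/γ) = 311.2 K; V₂ = V₁·(P₁/P₂)^(1/γ) = 8.624e-05 L.

V₂ ≈ 8.62e-05 L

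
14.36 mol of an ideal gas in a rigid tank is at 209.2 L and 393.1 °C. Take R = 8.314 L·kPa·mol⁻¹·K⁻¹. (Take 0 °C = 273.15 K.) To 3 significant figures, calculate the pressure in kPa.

Convert: T = 666.25 K.
PV = nRT ⇒ P = nRT/V = (14.36 × 8.314 × 666.25) / 209.2

P ≈ 380 kPa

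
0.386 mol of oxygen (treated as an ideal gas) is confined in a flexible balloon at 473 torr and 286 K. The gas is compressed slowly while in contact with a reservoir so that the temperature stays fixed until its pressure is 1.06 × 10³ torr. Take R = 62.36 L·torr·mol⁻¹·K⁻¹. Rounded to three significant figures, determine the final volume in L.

From PV = nRT: V₁ = nRT₁/P₁ = 14.55 L.
T constant ⇒ Boyle's law P V = const: T₂ = T₁; V₂ = V₁·(P₁/P₂) = 6.495 L.

V₂ ≈ 6.49 L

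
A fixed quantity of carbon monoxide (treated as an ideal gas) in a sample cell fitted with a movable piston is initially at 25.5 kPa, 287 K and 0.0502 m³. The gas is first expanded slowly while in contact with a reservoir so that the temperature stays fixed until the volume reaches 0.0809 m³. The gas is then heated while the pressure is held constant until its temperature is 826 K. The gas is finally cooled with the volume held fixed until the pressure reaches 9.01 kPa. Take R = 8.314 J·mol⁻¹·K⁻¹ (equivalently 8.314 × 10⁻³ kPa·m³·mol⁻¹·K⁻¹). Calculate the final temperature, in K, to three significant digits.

T constant ⇒ Boyle's law P V = const: T₂ = T₁; P₂ = P₁·(V₁/V₂) = 15.82 kPa.
P constant ⇒ V ∝ T: P₃ = P₂; V₃ = V₂·(T₃/T₂) = 0.2328 m³.
V constant ⇒ P ∝ T: V₄ = V₃; T₄ = T₃·(P₄/P₃) = 470.3 K.

T₄ ≈ 470 K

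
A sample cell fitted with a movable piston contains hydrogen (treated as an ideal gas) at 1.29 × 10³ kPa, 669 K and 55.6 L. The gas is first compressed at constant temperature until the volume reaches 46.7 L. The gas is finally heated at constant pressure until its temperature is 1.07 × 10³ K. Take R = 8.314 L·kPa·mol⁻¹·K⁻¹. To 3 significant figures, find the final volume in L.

V₃ ≈ 74.7 L

Isothermal, so P V is constant: T₂ = T₁; P₂ = P₁·(V₁/V₂) = 1536 kPa.
Isobaric, so V/T is constant: P₃ = P₂; V₃ = V₂·(T₃/T₂) = 74.69 L.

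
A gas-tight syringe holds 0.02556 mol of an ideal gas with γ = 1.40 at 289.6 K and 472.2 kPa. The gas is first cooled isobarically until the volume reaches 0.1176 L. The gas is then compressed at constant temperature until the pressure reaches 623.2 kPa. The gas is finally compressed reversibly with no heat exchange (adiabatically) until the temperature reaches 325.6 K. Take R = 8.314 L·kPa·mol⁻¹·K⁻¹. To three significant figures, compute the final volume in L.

V₄ ≈ 0.0514 L

From PV = nRT: V₁ = nRT₁/P₁ = 0.1303 L.
P constant ⇒ V ∝ T: P₂ = P₁; T₂ = T₁·(V₂/V₁) = 261.3 K.
T constant ⇒ Boyle's law P V = const: T₃ = T₂; V₃ = V₂·(P₂/P₃) = 0.08911 L.
Adiabatic (γ = 1.40), T V^(γ−1) and P V^γ constant: P₄ = P₃·(T₄/T₃)^(γ/(γ−1)) = 1346 kPa; V₄ = V₃·(T₃/T₄)^(1/(γ−1)) = 0.05142 L.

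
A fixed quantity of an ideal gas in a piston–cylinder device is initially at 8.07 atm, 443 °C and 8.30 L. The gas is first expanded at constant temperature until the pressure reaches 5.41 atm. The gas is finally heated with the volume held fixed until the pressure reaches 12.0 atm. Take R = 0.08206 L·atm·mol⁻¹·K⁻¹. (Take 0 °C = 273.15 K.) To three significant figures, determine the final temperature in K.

T₃ ≈ 1.59e+03 K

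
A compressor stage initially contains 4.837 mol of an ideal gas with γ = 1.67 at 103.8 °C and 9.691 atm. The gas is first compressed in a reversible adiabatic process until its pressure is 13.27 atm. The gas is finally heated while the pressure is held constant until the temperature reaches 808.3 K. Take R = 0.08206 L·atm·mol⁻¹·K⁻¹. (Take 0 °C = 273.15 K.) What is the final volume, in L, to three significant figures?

V₃ ≈ 24.2 L

Convert: T₁ = 376.9 K.
From PV = nRT: V₁ = nRT₁/P₁ = 15.44 L.
Adiabatic (γ = 1.67), T V^(γ−1) and P V^γ constant: T₂ = T₁·(P₂/P₁)^((γ−1)/γ) = 427.6 K; V₂ = V₁·(P₁/P₂)^(1/γ) = 12.79 L.
Isobaric, so V/T is constant: P₃ = P₂; V₃ = V₂·(T₃/T₂) = 24.18 L.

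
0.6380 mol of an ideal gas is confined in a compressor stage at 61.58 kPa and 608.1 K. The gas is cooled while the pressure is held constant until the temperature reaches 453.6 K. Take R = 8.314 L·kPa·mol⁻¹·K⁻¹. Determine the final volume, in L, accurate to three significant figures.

From PV = nRT: V₁ = nRT₁/P₁ = 52.38 L.
Isobaric, so V/T is constant: P₂ = P₁; V₂ = V₁·(T₂/T₁) = 39.07 L.

V₂ ≈ 39.1 L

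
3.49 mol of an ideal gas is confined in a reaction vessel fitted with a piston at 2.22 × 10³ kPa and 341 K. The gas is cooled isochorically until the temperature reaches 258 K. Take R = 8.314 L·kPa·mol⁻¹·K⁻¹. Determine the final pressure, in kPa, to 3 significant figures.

From PV = nRT: V₁ = nRT₁/P₁ = 4.457 L.
V constant ⇒ P ∝ T: V₂ = V₁; P₂ = P₁·(T₂/T₁) = 1680 kPa.

P₂ ≈ 1.68e+03 kPa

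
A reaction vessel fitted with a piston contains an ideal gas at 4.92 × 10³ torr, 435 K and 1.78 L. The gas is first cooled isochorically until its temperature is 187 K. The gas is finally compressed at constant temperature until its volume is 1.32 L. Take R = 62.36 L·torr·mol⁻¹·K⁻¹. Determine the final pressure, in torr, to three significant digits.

V constant ⇒ P ∝ T: V₂ = V₁; P₂ = P₁·(T₂/T₁) = 2115 torr.
T constant ⇒ Boyle's law P V = const: T₃ = T₂; P₃ = P₂·(V₂/V₃) = 2852 torr.

P₃ ≈ 2.85e+03 torr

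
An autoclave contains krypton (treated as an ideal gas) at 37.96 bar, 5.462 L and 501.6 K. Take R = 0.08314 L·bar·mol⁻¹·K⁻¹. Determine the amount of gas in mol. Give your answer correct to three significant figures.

n ≈ 4.97 mol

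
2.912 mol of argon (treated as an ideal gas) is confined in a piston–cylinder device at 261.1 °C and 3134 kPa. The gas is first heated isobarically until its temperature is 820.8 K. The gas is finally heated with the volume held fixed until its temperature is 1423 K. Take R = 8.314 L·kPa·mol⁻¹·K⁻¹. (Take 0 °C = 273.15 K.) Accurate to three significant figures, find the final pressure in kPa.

P₃ ≈ 5.43e+03 kPa

Convert: T₁ = 534.2 K.
From PV = nRT: V₁ = nRT₁/P₁ = 4.127 L.
Isobaric, so V/T is constant: P₂ = P₁; V₂ = V₁·(T₂/T₁) = 6.341 L.
V constant ⇒ P ∝ T: V₃ = V₂; P₃ = P₂·(T₃/T₂) = 5433 kPa.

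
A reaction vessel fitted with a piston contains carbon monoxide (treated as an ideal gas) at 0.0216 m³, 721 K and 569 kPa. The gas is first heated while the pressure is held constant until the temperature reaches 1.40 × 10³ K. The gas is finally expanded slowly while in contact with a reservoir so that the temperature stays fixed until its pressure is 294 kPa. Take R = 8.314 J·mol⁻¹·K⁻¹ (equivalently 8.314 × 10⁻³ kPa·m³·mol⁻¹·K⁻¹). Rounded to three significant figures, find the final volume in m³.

V₃ ≈ 0.0812 m³

Isobaric, so V/T is constant: P₂ = P₁; V₂ = V₁·(T₂/T₁) = 0.04194 m³.
Isothermal, so P V is constant: T₃ = T₂; V₃ = V₂·(P₂/P₃) = 0.08117 m³.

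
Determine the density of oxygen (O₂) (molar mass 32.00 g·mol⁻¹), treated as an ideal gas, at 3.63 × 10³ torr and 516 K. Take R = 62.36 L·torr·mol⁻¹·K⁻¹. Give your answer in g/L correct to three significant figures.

ρ ≈ 3.61 g/L

ρ = PM/(RT) = (3.63e+03 × 32.00) / (62.36 × 516.0)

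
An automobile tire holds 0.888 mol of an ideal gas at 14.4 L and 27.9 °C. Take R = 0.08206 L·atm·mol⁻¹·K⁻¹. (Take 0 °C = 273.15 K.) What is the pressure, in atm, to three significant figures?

P ≈ 1.52 atm

Convert: T = 301.05 K.
PV = nRT ⇒ P = nRT/V = (0.888 × 0.08206 × 301.05) / 14.4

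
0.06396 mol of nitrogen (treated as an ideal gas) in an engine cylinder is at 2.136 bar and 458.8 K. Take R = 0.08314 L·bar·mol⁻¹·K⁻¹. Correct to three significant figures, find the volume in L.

V ≈ 1.14 L

PV = nRT ⇒ V = nRT/P = (0.06396 × 0.08314 × 458.8) / 2.136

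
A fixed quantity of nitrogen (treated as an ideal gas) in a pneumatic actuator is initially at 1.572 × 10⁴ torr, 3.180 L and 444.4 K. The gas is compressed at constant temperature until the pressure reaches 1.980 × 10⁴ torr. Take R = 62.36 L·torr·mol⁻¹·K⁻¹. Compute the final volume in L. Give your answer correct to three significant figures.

Isothermal, so P V is constant: T₂ = T₁; V₂ = V₁·(P₁/P₂) = 2.525 L.

V₂ ≈ 2.52 L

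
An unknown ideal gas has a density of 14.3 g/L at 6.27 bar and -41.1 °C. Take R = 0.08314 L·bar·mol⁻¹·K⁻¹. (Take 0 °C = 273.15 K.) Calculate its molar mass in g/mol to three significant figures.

ρ = PM/(RT) ⇒ M = ρRT/P = (14.3 × 0.08314 × 232.0) / 6.27

M ≈ 44.0 g/mol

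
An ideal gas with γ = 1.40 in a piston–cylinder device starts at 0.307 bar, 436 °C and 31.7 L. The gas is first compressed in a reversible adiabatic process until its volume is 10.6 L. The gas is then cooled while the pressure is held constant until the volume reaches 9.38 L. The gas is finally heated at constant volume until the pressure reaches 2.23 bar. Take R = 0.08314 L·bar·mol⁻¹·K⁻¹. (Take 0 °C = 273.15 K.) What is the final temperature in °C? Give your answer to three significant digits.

Convert: T₁ = 709.1 K.
Adiabatic (γ = 1.40), T V^(γ−1) and P V^γ constant: T₂ = T₁·(V₁/V₂)^(γ−1) = 1099 K; P₂ = P₁·(V₁/V₂)^γ = 1.423 bar.
Isobaric, so V/T is constant: P₃ = P₂; T₃ = T₂·(V₃/V₂) = 972.6 K.
Isochoric, so P/T is constant: V₄ = V₃; T₄ = T₃·(P₄/P₃) = 1524 K.

T₄ ≈ 1.25e+03 °C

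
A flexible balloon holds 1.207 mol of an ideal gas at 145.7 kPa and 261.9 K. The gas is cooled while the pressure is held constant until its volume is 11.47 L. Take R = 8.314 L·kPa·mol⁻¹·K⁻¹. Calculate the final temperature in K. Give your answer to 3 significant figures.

From PV = nRT: V₁ = nRT₁/P₁ = 18.04 L.
Isobaric, so V/T is constant: P₂ = P₁; T₂ = T₁·(V₂/V₁) = 166.5 K.

T₂ ≈ 167 K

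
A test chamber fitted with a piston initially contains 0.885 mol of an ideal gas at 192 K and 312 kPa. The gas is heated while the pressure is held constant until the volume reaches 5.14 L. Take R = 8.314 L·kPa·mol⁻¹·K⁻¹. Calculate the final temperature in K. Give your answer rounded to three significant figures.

T₂ ≈ 218 K

From PV = nRT: V₁ = nRT₁/P₁ = 4.528 L.
Isobaric, so V/T is constant: P₂ = P₁; T₂ = T₁·(V₂/V₁) = 218.0 K.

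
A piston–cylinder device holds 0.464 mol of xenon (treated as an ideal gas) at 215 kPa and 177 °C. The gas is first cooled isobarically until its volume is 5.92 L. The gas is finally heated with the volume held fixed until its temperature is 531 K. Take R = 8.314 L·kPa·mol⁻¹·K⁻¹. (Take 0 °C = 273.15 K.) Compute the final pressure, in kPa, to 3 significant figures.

Convert: T₁ = 450.1 K.
From PV = nRT: V₁ = nRT₁/P₁ = 8.077 L.
Isobaric, so V/T is constant: P₂ = P₁; T₂ = T₁·(V₂/V₁) = 329.9 K.
Isochoric, so P/T is constant: V₃ = V₂; P₃ = P₂·(T₃/T₂) = 346.0 kPa.

P₃ ≈ 346 kPa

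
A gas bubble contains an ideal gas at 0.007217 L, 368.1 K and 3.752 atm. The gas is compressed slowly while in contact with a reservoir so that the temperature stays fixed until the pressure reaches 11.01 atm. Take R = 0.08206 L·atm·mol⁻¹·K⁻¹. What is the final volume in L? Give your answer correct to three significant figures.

V₂ ≈ 0.00246 L

T constant ⇒ Boyle's law P V = const: T₂ = T₁; V₂ = V₁·(P₁/P₂) = 0.002459 L.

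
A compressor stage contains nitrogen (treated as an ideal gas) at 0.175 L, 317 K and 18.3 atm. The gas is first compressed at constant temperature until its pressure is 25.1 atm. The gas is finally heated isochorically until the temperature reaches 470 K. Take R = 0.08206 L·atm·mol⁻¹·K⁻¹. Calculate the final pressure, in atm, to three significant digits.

Isothermal, so P V is constant: T₂ = T₁; V₂ = V₁·(P₁/P₂) = 0.1276 L.
Isochoric, so P/T is constant: V₃ = V₂; P₃ = P₂·(T₃/T₂) = 37.21 atm.

P₃ ≈ 37.2 atm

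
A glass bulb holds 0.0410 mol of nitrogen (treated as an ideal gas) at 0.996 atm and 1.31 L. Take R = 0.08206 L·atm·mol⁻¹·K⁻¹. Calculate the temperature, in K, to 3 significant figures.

PV = nRT ⇒ T = PV/(nR) = (0.996 × 1.31) / (0.0410 × 0.08206)

T ≈ 388 K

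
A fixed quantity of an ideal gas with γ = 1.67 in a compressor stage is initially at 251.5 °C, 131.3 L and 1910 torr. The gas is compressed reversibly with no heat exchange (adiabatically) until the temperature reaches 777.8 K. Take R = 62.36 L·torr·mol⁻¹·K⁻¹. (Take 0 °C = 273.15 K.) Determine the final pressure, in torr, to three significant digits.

Convert: T₁ = 524.6 K.
Adiabatic (γ = 1.67), T V^(γ−1) and P V^γ constant: P₂ = P₁·(T₂/T₁)^(γ/(γ−1)) = 5096 torr; V₂ = V₁·(T₁/T₂)^(1/(γ−1)) = 72.95 L.

P₂ ≈ 5.10e+03 torr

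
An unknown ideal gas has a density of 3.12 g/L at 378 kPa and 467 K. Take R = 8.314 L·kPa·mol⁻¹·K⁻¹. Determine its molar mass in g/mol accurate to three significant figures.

ρ = PM/(RT) ⇒ M = ρRT/P = (3.12 × 8.314 × 467.0) / 378

M ≈ 32.0 g/mol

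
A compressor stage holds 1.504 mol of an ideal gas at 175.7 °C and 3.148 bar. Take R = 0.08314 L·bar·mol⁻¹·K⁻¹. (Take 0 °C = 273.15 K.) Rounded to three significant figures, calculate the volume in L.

Convert: T = 448.85 K.
PV = nRT ⇒ V = nRT/P = (1.504 × 0.08314 × 448.85) / 3.148

V ≈ 17.8 L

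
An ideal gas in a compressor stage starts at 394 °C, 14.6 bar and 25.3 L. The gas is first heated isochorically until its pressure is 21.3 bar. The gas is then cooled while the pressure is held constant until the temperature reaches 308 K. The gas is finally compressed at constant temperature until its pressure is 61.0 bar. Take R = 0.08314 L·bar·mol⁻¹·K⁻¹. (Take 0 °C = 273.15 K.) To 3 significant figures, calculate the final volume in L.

V₄ ≈ 2.80 L

Convert: T₁ = 667.1 K.
Isochoric, so P/T is constant: V₂ = V₁; T₂ = T₁·(P₂/P₁) = 973.3 K.
Isobaric, so V/T is constant: P₃ = P₂; V₃ = V₂·(T₃/T₂) = 8.006 L.
T constant ⇒ Boyle's law P V = const: T₄ = T₃; V₄ = V₃·(P₃/P₄) = 2.796 L.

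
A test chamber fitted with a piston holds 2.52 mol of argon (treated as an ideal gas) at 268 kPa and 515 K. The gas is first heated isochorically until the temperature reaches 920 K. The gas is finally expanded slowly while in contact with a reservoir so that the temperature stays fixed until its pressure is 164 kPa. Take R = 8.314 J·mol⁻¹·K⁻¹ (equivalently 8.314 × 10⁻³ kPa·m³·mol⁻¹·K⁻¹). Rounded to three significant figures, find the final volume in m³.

From PV = nRT: V₁ = nRT₁/P₁ = 0.04026 m³.
Isochoric, so P/T is constant: V₂ = V₁; P₂ = P₁·(T₂/T₁) = 478.8 kPa.
Isothermal, so P V is constant: T₃ = T₂; V₃ = V₂·(P₂/P₃) = 0.1175 m³.

V₃ ≈ 0.118 m³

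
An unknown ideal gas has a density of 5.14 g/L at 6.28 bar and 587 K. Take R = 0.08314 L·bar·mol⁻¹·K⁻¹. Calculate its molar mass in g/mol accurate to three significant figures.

ρ = PM/(RT) ⇒ M = ρRT/P = (5.14 × 0.08314 × 587.0) / 6.28

M ≈ 39.9 g/mol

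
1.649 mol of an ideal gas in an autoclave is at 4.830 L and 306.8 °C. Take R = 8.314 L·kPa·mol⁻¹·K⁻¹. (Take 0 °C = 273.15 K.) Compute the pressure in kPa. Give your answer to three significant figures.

P ≈ 1.65e+03 kPa

Convert: T = 579.95 K.
PV = nRT ⇒ P = nRT/V = (1.649 × 8.314 × 579.95) / 4.830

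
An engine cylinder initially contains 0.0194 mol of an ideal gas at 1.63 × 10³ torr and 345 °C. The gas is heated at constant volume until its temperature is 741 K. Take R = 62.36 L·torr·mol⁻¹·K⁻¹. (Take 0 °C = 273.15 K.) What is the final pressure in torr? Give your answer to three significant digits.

Convert: T₁ = 618.1 K.
From PV = nRT: V₁ = nRT₁/P₁ = 0.4588 L.
Isochoric, so P/T is constant: V₂ = V₁; P₂ = P₁·(T₂/T₁) = 1954 torr.

P₂ ≈ 1.95e+03 torr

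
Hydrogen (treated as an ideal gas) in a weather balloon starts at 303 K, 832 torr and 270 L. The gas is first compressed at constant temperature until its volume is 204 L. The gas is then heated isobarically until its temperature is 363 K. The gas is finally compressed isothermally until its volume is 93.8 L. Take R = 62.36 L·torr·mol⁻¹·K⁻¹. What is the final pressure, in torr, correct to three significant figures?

Isothermal, so P V is constant: T₂ = T₁; P₂ = P₁·(V₁/V₂) = 1101 torr.
Isobaric, so V/T is constant: P₃ = P₂; V₃ = V₂·(T₃/T₂) = 244.4 L.
T constant ⇒ Boyle's law P V = const: T₄ = T₃; P₄ = P₃·(V₃/V₄) = 2869 torr.

P₄ ≈ 2.87e+03 torr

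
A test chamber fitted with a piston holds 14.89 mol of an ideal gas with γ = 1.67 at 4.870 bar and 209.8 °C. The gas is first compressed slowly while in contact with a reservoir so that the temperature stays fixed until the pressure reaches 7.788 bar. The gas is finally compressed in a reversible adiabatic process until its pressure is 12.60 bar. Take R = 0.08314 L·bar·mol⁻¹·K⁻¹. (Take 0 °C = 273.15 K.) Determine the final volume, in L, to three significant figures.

Convert: T₁ = 482.9 K.
From PV = nRT: V₁ = nRT₁/P₁ = 122.8 L.
T constant ⇒ Boyle's law P V = const: T₂ = T₁; V₂ = V₁·(P₁/P₂) = 76.77 L.
Reversible adiabatic, γ = 1.67: T₃ = T₂·(P₃/P₂)^((γ−1)/γ) = 585.8 K; V₃ = V₂·(P₂/P₃)^(1/γ) = 57.55 L.

V₃ ≈ 57.6 L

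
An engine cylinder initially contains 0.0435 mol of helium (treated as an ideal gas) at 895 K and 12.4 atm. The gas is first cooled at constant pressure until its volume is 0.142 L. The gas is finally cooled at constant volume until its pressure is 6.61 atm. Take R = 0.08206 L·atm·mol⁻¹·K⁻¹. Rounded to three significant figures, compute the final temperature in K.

T₃ ≈ 263 K

From PV = nRT: V₁ = nRT₁/P₁ = 0.2576 L.
P constant ⇒ V ∝ T: P₂ = P₁; T₂ = T₁·(V₂/V₁) = 493.3 K.
Isochoric, so P/T is constant: V₃ = V₂; T₃ = T₂·(P₃/P₂) = 262.9 K.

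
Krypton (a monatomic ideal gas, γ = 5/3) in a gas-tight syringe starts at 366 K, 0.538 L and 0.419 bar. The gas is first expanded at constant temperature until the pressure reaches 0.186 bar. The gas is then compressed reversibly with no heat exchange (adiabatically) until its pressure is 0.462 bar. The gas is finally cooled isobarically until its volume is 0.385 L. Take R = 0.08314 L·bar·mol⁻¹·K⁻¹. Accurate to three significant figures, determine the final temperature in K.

Isothermal, so P V is constant: T₂ = T₁; V₂ = V₁·(P₁/P₂) = 1.212 L.
Adiabatic (γ = 5/3), T V^(γ−1) and P V^γ constant: T₃ = T₂·(P₃/P₂)^((γ−1)/γ) = 526.7 K; V₃ = V₂·(P₂/P₃)^(1/γ) = 0.7021 L.
P constant ⇒ V ∝ T: P₄ = P₃; T₄ = T₃·(V₄/V₃) = 288.8 K.

T₄ ≈ 289 K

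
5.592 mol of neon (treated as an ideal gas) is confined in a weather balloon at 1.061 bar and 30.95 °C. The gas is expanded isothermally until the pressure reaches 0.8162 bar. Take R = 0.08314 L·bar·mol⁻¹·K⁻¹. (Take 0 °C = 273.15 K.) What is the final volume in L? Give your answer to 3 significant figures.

V₂ ≈ 173 L

Convert: T₁ = 304.1 K.
From PV = nRT: V₁ = nRT₁/P₁ = 133.3 L.
Isothermal, so P V is constant: T₂ = T₁; V₂ = V₁·(P₁/P₂) = 173.2 L.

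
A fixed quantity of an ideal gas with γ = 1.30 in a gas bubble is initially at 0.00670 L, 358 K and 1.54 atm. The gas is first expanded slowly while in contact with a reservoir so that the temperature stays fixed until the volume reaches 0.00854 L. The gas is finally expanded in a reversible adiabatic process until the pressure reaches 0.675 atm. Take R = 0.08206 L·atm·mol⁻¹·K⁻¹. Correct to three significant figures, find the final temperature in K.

T₃ ≈ 313 K

Isothermal, so P V is constant: T₂ = T₁; P₂ = P₁·(V₁/V₂) = 1.208 atm.
Reversible adiabatic, γ = 1.30: T₃ = T₂·(P₃/P₂)^((γ−1)/γ) = 313.0 K; V₃ = V₂·(P₂/P₃)^(1/γ) = 0.01336 L.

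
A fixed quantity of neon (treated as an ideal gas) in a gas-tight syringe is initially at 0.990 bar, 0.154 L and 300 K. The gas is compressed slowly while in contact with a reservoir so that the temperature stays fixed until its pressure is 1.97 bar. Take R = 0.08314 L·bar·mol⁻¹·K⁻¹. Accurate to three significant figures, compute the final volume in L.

V₂ ≈ 0.0774 L

Isothermal, so P V is constant: T₂ = T₁; V₂ = V₁·(P₁/P₂) = 0.07739 L.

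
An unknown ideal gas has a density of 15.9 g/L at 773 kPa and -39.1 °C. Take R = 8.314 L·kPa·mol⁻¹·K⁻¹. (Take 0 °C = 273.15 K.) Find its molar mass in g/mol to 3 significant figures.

ρ = PM/(RT) ⇒ M = ρRT/P = (15.9 × 8.314 × 234.0) / 773

M ≈ 40.0 g/mol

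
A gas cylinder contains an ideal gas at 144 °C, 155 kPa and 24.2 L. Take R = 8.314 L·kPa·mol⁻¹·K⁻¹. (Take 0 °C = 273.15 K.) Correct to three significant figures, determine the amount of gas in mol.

Convert: T = 417.15 K.
PV = nRT ⇒ n = PV/(RT) = (155 × 24.2) / (8.314 × 417.15)

n ≈ 1.08 mol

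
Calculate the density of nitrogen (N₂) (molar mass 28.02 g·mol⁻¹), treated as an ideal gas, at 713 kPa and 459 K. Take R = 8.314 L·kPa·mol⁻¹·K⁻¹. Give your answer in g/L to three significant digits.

ρ = PM/(RT) = (713 × 28.02) / (8.314 × 459.0)

ρ ≈ 5.24 g/L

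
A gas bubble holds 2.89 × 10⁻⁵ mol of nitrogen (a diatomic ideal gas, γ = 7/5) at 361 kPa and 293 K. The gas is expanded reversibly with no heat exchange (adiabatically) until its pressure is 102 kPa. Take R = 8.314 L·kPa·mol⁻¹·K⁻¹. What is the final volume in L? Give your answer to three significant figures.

V₂ ≈ 0.000481 L

From PV = nRT: V₁ = nRT₁/P₁ = 0.0001950 L.
Adiabatic (γ = 7/5), T V^(γ−1) and P V^γ constant: T₂ = T₁·(P₂/P₁)^((γ−1)/γ) = 204.2 K; V₂ = V₁·(P₁/P₂)^(1/γ) = 0.0004810 L.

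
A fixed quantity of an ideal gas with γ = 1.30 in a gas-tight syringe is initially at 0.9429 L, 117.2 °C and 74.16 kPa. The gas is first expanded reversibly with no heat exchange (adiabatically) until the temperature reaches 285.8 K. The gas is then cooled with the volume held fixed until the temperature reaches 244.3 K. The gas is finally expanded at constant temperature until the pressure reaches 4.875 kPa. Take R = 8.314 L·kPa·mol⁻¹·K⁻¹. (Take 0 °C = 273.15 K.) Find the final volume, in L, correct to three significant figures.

V₄ ≈ 8.98 L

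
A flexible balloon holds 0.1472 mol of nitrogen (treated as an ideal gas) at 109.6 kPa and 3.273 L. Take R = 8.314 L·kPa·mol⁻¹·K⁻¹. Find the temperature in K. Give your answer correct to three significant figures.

PV = nRT ⇒ T = PV/(nR) = (109.6 × 3.273) / (0.1472 × 8.314)

T ≈ 293 K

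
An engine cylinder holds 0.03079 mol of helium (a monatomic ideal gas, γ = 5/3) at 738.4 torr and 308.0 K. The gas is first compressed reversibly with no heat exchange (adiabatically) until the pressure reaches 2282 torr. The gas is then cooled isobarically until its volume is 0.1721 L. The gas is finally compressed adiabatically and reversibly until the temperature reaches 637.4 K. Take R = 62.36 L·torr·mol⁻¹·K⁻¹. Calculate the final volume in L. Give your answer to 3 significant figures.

V₄ ≈ 0.0313 L

From PV = nRT: V₁ = nRT₁/P₁ = 0.8009 L.
Adiabatic (γ = 5/3), T V^(γ−1) and P V^γ constant: T₂ = T₁·(P₂/P₁)^((γ−1)/γ) = 483.7 K; V₂ = V₁·(P₁/P₂)^(1/γ) = 0.4070 L.
P constant ⇒ V ∝ T: P₃ = P₂; T₃ = T₂·(V₃/V₂) = 204.5 K.
Adiabatic (γ = 5/3), T V^(γ−1) and P V^γ constant: P₄ = P₃·(T₄/T₃)^(γ/(γ−1)) = 3.912e+04 torr; V₄ = V₃·(T₃/T₄)^(1/(γ−1)) = 0.03128 L.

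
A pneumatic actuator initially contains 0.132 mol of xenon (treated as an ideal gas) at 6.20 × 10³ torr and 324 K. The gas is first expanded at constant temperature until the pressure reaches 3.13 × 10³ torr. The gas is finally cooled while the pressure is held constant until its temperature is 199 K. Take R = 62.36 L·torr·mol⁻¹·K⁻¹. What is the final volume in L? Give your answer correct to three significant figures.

From PV = nRT: V₁ = nRT₁/P₁ = 0.4302 L.
T constant ⇒ Boyle's law P V = const: T₂ = T₁; V₂ = V₁·(P₁/P₂) = 0.8521 L.
P constant ⇒ V ∝ T: P₃ = P₂; V₃ = V₂·(T₃/T₂) = 0.5233 L.

V₃ ≈ 0.523 L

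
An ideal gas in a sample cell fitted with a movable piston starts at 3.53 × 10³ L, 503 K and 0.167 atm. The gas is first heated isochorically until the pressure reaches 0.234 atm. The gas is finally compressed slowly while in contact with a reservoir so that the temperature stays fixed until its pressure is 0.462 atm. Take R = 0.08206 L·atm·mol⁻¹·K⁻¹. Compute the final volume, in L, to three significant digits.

V constant ⇒ P ∝ T: V₂ = V₁; T₂ = T₁·(P₂/P₁) = 704.8 K.
T constant ⇒ Boyle's law P V = const: T₃ = T₂; V₃ = V₂·(P₂/P₃) = 1788 L.

V₃ ≈ 1.79e+03 L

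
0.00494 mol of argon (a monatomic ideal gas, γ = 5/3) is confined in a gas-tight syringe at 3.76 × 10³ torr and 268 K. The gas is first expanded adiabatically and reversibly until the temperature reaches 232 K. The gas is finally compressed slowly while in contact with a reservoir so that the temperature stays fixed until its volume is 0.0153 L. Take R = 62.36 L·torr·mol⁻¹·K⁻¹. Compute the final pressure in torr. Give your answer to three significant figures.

P₃ ≈ 4.67e+03 torr

From PV = nRT: V₁ = nRT₁/P₁ = 0.02196 L.
Reversible adiabatic, γ = 5/3: P₂ = P₁·(T₂/T₁)^(γ/(γ−1)) = 2622 torr; V₂ = V₁·(T₁/T₂)^(1/(γ−1)) = 0.02726 L.
T constant ⇒ Boyle's law P V = const: T₃ = T₂; P₃ = P₂·(V₂/V₃) = 4671 torr.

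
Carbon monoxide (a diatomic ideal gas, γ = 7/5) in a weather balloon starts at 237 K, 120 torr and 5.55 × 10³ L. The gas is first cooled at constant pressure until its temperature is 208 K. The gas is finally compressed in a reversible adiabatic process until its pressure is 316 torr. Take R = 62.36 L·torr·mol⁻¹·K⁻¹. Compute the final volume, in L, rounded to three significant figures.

Isobaric, so V/T is constant: P₂ = P₁; V₂ = V₁·(T₂/T₁) = 4871 L.
Reversible adiabatic, γ = 7/5: T₃ = T₂·(P₃/P₂)^((γ−1)/γ) = 274.3 K; V₃ = V₂·(P₂/P₃)^(1/γ) = 2439 L.

V₃ ≈ 2.44e+03 L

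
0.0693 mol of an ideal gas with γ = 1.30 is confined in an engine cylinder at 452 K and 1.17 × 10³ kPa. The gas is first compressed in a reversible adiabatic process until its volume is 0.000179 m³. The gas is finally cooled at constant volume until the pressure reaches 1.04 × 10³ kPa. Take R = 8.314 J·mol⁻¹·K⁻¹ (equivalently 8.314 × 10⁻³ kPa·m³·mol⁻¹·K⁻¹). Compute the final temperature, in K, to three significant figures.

From PV = nRT: V₁ = nRT₁/P₁ = 0.0002226 m³.
Reversible adiabatic, γ = 1.30: T₂ = T₁·(V₁/V₂)^(γ−1) = 482.5 K; P₂ = P₁·(V₁/V₂)^γ = 1553 kPa.
V constant ⇒ P ∝ T: V₃ = V₂; T₃ = T₂·(P₃/P₂) = 323.1 K.

T₃ ≈ 323 K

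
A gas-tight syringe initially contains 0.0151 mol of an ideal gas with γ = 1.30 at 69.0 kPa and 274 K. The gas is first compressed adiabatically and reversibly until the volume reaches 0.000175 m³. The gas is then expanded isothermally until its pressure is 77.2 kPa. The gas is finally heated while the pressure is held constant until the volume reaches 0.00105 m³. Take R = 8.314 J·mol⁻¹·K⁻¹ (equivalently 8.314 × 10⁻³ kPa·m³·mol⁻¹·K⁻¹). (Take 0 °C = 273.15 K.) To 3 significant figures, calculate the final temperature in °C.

T₄ ≈ 373 °C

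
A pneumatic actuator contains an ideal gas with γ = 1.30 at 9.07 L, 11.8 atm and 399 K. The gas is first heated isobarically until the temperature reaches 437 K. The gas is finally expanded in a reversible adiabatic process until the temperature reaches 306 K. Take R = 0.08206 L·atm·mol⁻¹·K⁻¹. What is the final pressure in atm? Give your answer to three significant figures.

Isobaric, so V/T is constant: P₂ = P₁; V₂ = V₁·(T₂/T₁) = 9.934 L.
Adiabatic (γ = 1.30), T V^(γ−1) and P V^γ constant: P₃ = P₂·(T₃/T₂)^(γ/(γ−1)) = 2.519 atm; V₃ = V₂·(T₂/T₃)^(1/(γ−1)) = 32.58 L.

P₃ ≈ 2.52 atm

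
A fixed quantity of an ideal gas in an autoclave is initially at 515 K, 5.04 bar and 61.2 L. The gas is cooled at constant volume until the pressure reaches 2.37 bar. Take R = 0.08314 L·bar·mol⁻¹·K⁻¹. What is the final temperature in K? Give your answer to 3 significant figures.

T₂ ≈ 242 K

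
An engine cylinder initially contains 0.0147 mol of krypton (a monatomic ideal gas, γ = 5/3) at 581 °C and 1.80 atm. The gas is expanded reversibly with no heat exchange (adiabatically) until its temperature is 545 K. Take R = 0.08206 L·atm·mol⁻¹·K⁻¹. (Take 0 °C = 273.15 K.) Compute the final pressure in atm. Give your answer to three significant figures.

P₂ ≈ 0.585 atm

Convert: T₁ = 854.1 K.
From PV = nRT: V₁ = nRT₁/P₁ = 0.5724 L.
Reversible adiabatic, γ = 5/3: P₂ = P₁·(T₂/T₁)^(γ/(γ−1)) = 0.5854 atm; V₂ = V₁·(T₁/T₂)^(1/(γ−1)) = 1.123 L.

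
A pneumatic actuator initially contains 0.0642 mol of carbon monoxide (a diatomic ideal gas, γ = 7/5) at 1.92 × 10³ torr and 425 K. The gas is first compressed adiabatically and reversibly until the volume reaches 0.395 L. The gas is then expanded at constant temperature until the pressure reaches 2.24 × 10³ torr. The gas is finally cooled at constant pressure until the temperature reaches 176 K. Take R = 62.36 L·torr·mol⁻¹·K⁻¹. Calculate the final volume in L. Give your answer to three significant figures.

V₄ ≈ 0.315 L

From PV = nRT: V₁ = nRT₁/P₁ = 0.8862 L.
Reversible adiabatic, γ = 7/5: T₂ = T₁·(V₁/V₂)^(γ−1) = 587.2 K; P₂ = P₁·(V₁/V₂)^γ = 5951 torr.
T constant ⇒ Boyle's law P V = const: T₃ = T₂; V₃ = V₂·(P₂/P₃) = 1.049 L.
Isobaric, so V/T is constant: P₄ = P₃; V₄ = V₃·(T₄/T₃) = 0.3146 L.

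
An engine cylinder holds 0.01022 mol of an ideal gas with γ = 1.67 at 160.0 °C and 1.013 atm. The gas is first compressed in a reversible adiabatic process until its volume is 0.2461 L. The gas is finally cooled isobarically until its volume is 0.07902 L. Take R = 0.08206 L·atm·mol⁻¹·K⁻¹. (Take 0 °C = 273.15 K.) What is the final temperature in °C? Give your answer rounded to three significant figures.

Convert: T₁ = 433.1 K.
From PV = nRT: V₁ = nRT₁/P₁ = 0.3586 L.
Reversible adiabatic, γ = 1.67: T₂ = T₁·(V₁/V₂)^(γ−1) = 557.4 K; P₂ = P₁·(V₁/V₂)^γ = 1.900 atm.
P constant ⇒ V ∝ T: P₃ = P₂; T₃ = T₂·(V₃/V₂) = 179.0 K.

T₃ ≈ -94.2 °C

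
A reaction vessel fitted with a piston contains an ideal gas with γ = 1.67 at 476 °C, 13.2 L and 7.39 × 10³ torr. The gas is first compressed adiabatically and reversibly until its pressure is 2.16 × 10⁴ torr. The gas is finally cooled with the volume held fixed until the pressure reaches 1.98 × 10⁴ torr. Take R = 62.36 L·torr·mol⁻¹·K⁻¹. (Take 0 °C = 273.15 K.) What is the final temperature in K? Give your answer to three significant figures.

Convert: T₁ = 749.1 K.
Adiabatic (γ = 1.67), T V^(γ−1) and P V^γ constant: T₂ = T₁·(P₂/P₁)^((γ−1)/γ) = 1152 K; V₂ = V₁·(P₁/P₂)^(1/γ) = 6.945 L.
Isochoric, so P/T is constant: V₃ = V₂; T₃ = T₂·(P₃/P₂) = 1056 K.

T₃ ≈ 1.06e+03 K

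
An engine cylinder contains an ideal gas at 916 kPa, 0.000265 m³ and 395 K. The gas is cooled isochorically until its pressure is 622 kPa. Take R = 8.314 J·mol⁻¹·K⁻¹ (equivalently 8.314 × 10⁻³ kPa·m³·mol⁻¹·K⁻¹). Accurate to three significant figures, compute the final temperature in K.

T₂ ≈ 268 K

Isochoric, so P/T is constant: V₂ = V₁; T₂ = T₁·(P₂/P₁) = 268.2 K.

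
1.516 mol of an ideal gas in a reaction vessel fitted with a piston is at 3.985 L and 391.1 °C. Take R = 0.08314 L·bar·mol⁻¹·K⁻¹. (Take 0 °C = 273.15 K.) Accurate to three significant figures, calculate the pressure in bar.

P ≈ 21.0 bar

Convert: T = 664.25 K.
PV = nRT ⇒ P = nRT/V = (1.516 × 0.08314 × 664.25) / 3.985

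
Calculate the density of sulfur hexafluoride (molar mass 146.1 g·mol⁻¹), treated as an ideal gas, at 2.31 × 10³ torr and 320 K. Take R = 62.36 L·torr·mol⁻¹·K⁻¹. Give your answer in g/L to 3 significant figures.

ρ = PM/(RT) = (2.31e+03 × 146.1) / (62.36 × 320.0)

ρ ≈ 16.9 g/L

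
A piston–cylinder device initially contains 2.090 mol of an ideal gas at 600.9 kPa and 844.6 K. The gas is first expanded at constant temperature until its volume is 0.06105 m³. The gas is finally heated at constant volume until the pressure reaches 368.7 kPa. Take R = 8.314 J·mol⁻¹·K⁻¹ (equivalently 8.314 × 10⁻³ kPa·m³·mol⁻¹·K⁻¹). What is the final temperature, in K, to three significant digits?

T₃ ≈ 1.30e+03 K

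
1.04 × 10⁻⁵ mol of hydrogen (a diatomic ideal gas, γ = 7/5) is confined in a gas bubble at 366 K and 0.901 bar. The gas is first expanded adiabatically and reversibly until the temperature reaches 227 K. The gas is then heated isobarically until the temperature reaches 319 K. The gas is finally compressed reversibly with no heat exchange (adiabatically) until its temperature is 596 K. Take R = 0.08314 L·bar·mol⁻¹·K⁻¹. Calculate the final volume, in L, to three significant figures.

V₄ ≈ 0.000341 L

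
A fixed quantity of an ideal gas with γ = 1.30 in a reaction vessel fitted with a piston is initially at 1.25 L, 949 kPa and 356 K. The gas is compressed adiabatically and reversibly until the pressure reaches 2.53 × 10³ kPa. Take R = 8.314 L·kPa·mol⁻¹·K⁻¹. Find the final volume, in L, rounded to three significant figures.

V₂ ≈ 0.588 L

Adiabatic (γ = 1.30), T V^(γ−1) and P V^γ constant: T₂ = T₁·(P₂/P₁)^((γ−1)/γ) = 446.4 K; V₂ = V₁·(P₁/P₂)^(1/γ) = 0.5879 L.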